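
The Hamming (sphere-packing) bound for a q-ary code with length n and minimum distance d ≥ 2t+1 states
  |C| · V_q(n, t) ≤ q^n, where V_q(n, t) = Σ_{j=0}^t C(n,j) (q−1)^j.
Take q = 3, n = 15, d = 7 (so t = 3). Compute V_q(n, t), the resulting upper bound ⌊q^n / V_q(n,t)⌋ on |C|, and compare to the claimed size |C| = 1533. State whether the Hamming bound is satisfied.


V_q(n, t) = 4091, q^n = 14348907, Hamming bound = 3507, |C| = 1533 ≤ bound (satisfied).

Step 1: Compute V_q(n, t) = Σ_{j=0}^3 C(n, j) (q−1)^j.
  j = 0: C(15,0)·(2)^0 = 1·1 = 1.
  j = 1: C(15,1)·(2)^1 = 15·2 = 30.
  j = 2: C(15,2)·(2)^2 = 105·4 = 420.
  j = 3: C(15,3)·(2)^3 = 455·8 = 3640.
  V_q(n, t) = 1 + 30 + 420 + 3640 = 4091.
Step 2: q^n = 3^15 = 14348907.
Step 3: Hamming bound ⌊q^n / V_q(n,t)⌋ = ⌊14348907/4091⌋ = 3507.
Step 4: Compare |C| = 1533 to 3507: satisfied.
The claimed |C| lies below the Hamming bound.


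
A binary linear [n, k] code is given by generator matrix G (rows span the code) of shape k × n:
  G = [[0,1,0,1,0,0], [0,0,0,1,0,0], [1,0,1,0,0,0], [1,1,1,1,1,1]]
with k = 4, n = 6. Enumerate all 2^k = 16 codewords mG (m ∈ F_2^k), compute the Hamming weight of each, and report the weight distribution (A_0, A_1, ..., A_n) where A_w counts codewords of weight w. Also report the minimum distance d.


Weight distribution: A_0 = 1, A_1 = 2, A_2 = 3, A_3 = 4, A_4 = 3, A_5 = 2, A_6 = 1. Minimum distance d = 1.

Enumerate all 2^4 = 16 messages m ∈ F_2^4.
For each, compute codeword c = mG in F_2^6, then tally its weight.
  m = 0000 → c = 000000, weight = 0.
  m = 1000 → c = 010100, weight = 2.
  m = 0100 → c = 000100, weight = 1.
  m = 1100 → c = 010000, weight = 1.
  m = 0010 → c = 101000, weight = 2.
  m = 1010 → c = 111100, weight = 4.
  m = 0110 → c = 101100, weight = 3.
  m = 1110 → c = 111000, weight = 3.
  m = 0001 → c = 111111, weight = 6.
  m = 1001 → c = 101011, weight = 4.
  m = 0101 → c = 111011, weight = 5.
  m = 1101 → c = 101111, weight = 5.
  m = 0011 → c = 010111, weight = 4.
  m = 1011 → c = 000011, weight = 2.
  m = 0111 → c = 010011, weight = 3.
  m = 1111 → c = 000111, weight = 3.
Tally weights:
  weight 0: 1 codewords.
  weight 1: 2 codewords.
  weight 2: 3 codewords.
  weight 3: 4 codewords.
  weight 4: 3 codewords.
  weight 5: 2 codewords.
  weight 6: 1 codewords.
Minimum distance d = smallest w > 0 with A_w > 0 = 1.
Sanity: Σ A_w = 16 = 2^4 = 16 ✓.


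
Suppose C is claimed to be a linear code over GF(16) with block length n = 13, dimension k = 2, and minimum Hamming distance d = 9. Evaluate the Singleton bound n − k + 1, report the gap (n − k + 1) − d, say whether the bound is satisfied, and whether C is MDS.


Singleton RHS = n − k + 1 = 12, slack = 3, bound satisfied, not MDS.

Singleton bound: d ≤ n − k + 1.
Here n = 13, k = 2, so n − k + 1 = 12.
Given d = 9, check d ≤ 12: YES.
Slack = (n − k + 1) − d = 3.
The code is NOT MDS (slack = 3 > 0).
Description: the claimed parameters are [13, 2, 9]_16; such a code would be non-MDS.


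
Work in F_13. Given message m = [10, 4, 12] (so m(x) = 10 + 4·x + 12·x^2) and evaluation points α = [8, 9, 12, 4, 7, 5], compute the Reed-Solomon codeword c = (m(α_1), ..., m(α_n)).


c = [4, 4, 5, 10, 2, 5]

Message polynomial: m(x) = 10 + 4·x + 12·x^2 (mod 13).
For each evaluation point α_i, compute m(α_i) mod 13:
  α_1 = 8: Horner steps 12 → 9 → 4, so m(8) = 4.
  α_2 = 9: Horner steps 12 → 8 → 4, so m(9) = 4.
  α_3 = 12: Horner steps 12 → 5 → 5, so m(12) = 5.
  α_4 = 4: Horner steps 12 → 0 → 10, so m(4) = 10.
  α_5 = 7: Horner steps 12 → 10 → 2, so m(7) = 2.
  α_6 = 5: Horner steps 12 → 12 → 5, so m(5) = 5.
Codeword c = [4, 4, 5, 10, 2, 5] ∈ F_13^6.


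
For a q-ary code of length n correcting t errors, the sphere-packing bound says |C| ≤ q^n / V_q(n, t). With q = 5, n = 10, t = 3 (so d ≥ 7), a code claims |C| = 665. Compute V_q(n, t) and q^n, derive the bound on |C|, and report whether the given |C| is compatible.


V_q(n, t) = 8441, q^n = 9765625, Hamming bound = 1156, |C| = 665 ≤ bound (satisfied).

Step 1: Compute V_q(n, t) = Σ_{j=0}^3 C(n, j) (q−1)^j.
  j = 0: C(10,0)·(4)^0 = 1·1 = 1.
  j = 1: C(10,1)·(4)^1 = 10·4 = 40.
  j = 2: C(10,2)·(4)^2 = 45·16 = 720.
  j = 3: C(10,3)·(4)^3 = 120·64 = 7680.
  V_q(n, t) = 1 + 40 + 720 + 7680 = 8441.
Step 2: q^n = 5^10 = 9765625.
Step 3: Hamming bound ⌊q^n / V_q(n,t)⌋ = ⌊9765625/8441⌋ = 1156.
Step 4: Compare |C| = 665 to 1156: satisfied.
The claimed |C| lies below the Hamming bound.


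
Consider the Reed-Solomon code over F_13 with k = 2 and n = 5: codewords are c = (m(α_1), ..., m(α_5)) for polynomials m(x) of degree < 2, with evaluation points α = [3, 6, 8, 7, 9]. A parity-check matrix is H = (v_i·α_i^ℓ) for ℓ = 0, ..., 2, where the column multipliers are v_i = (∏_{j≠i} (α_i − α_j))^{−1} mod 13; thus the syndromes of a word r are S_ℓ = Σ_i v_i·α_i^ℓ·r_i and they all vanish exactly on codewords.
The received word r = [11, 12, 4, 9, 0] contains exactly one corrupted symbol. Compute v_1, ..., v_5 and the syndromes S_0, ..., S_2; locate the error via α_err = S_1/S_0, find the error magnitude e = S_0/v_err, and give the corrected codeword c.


S = (5, 9, 11), error at position 4, error magnitude e = 1, c = [11, 12, 4, 8, 0].

Step 1: column multipliers v_i = (∏_{j≠i}(α_i − α_j))^{−1} mod 13.
  i = 1 (α = 3): (3−6)(3−8)(3−7)(3−9) = (−3)·(−5)·(−4)·(−6) = 360 ≡ 9, so v_1 = 9^{−1} = 3 (mod 13).
  i = 2 (α = 6): (6−3)(6−8)(6−7)(6−9) = 3·(−2)·(−1)·(−3) = −18 ≡ 8, so v_2 = 8^{−1} = 5 (mod 13).
  i = 3 (α = 8): (8−3)(8−6)(8−7)(8−9) = 5·2·1·(−1) = −10 ≡ 3, so v_3 = 3^{−1} = 9 (mod 13).
  i = 4 (α = 7): (7−3)(7−6)(7−8)(7−9) = 4·1·(−1)·(−2) = 8 ≡ 8, so v_4 = 8^{−1} = 5 (mod 13).
  i = 5 (α = 9): (9−3)(9−6)(9−8)(9−7) = 6·3·1·2 = 36 ≡ 10, so v_5 = 10^{−1} = 4 (mod 13).
  v = [3, 5, 9, 5, 4].
Step 2: syndromes of r = [11, 12, 4, 9, 0] (all sums mod 13).
  S_0 = Σ v_i r_i = 3·11 + 5·12 + 9·4 + 5·9 + 4·0 = 174 ≡ 5.
  S_1 = Σ v_i α_i r_i = 3·3·11 + 5·6·12 + 9·8·4 + 5·7·9 + 4·9·0 = 1062 ≡ 9.
  α_i^2 mod 13 = [9, 10, 12, 10, 3].
  S_2 = Σ v_i α_i^2 r_i = 3·9·11 + 5·10·12 + 9·12·4 + 5·10·9 + 4·3·0 = 1779 ≡ 11.
  S = (5, 9, 11) ≠ 0, so r is not a codeword (an error is present).
Step 3: locate the error. For a single error e at position i, S_ℓ = v_i·e·α_i^ℓ, so α_err = S_1/S_0.
  S_0^{−1} = 5^{−1} = 8 (mod 13), so α_err = 9·8 = 72 ≡ 7 = α_4. Error position i = 4.
  Consistency check: S_2/S_1 = 11·3 = 33 ≡ 7 = α_err ✓ (single-error assumption holds).
Step 4: error magnitude e = S_0/v_4 = S_0·∏_{j≠4}(α_4 − α_j) = 5·8 = 40 ≡ 1 (mod 13).
Step 5: correct position 4: c_4 = r_4 − e = 9 − 1 ≡ 8 (mod 13). Hence c = [11, 12, 4, 8, 0].
  Check: interpolating c through the α_i gives m(x) = 10 + 9·x (degree < 2) with m(α_i) = c_i for every i, so c is indeed a codeword.


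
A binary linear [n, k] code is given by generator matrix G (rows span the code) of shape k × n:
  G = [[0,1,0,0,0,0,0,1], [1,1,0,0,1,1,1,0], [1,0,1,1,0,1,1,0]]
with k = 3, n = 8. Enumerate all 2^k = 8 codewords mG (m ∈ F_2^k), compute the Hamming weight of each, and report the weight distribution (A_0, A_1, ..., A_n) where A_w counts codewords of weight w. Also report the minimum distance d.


Weight distribution: A_0 = 1, A_2 = 1, A_4 = 2, A_5 = 3, A_7 = 1. Minimum distance d = 2.

Enumerate all 2^3 = 8 messages m ∈ F_2^3.
For each, compute codeword c = mG in F_2^8, then tally its weight.
  m = 000 → c = 00000000, weight = 0.
  m = 100 → c = 01000001, weight = 2.
  m = 010 → c = 11001110, weight = 5.
  m = 110 → c = 10001111, weight = 5.
  m = 001 → c = 10110110, weight = 5.
  m = 101 → c = 11110111, weight = 7.
  m = 011 → c = 01111000, weight = 4.
  m = 111 → c = 00111001, weight = 4.
Tally weights:
  weight 0: 1 codewords.
  weight 2: 1 codewords.
  weight 4: 2 codewords.
  weight 5: 3 codewords.
  weight 7: 1 codewords.
Minimum distance d = smallest w > 0 with A_w > 0 = 2.
Sanity: Σ A_w = 8 = 2^3 = 8 ✓.


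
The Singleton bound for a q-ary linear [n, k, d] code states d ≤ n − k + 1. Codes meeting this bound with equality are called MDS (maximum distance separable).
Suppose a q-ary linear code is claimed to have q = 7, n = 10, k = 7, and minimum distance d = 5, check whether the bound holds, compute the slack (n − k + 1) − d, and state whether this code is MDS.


Singleton RHS = n − k + 1 = 4, slack = -1, bound violated (no such code; not MDS).

Singleton bound: d ≤ n − k + 1.
Here n = 10, k = 7, so n − k + 1 = 4.
Given d = 5, check d ≤ 4: NO.
Slack = (n − k + 1) − d = -1.
The slack is negative: d = 5 exceeds n − k + 1 = 4 by 1, so the Singleton bound is violated and no linear [10, 7, 5]_7 code can exist. In particular it is not MDS (MDS requires d = n − k + 1 exactly).
Description: the claimed parameters are [10, 7, 5]_7; such a code would be impossible (violates the Singleton bound).


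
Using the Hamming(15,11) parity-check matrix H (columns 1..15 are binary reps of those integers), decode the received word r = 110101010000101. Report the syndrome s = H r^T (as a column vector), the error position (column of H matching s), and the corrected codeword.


s = (1, 0, 1, 1)^T, error position = 11, corrected codeword c = 110101010010101

Compute s = H r^T mod 2 one row at a time:
  s_1 = 1 + 0 + 0 + 0 + 0 + 1 + 0 + 1 = 3 ≡ 1 (mod 2).
  s_2 = 1 + 0 + 1 + 0 + 0 + 1 + 0 + 1 = 4 ≡ 0 (mod 2).
  s_3 = 1 + 0 + 1 + 0 + 0 + 0 + 0 + 1 = 3 ≡ 1 (mod 2).
  s_4 = 1 + 0 + 0 + 0 + 0 + 0 + 1 + 1 = 3 ≡ 1 (mod 2).
s = (1, 0, 1, 1)^T — this equals column 11 of H (binary 1011), so error is at position 11.
Correct: flip bit 11 of r = 110101010000101 to get c = 110101010010101.


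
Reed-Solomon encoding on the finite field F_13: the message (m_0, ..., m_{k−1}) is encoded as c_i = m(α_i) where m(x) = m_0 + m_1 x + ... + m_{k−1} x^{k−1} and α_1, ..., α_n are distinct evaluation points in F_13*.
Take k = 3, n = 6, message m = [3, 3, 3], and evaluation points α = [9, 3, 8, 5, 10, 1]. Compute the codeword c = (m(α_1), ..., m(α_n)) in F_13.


c = [0, 0, 11, 2, 8, 9]

Message polynomial: m(x) = 3 + 3·x + 3·x^2 (mod 13).
For each evaluation point α_i, compute m(α_i) mod 13:
  α_1 = 9: Horner steps 3 → 4 → 0, so m(9) = 0.
  α_2 = 3: Horner steps 3 → 12 → 0, so m(3) = 0.
  α_3 = 8: Horner steps 3 → 1 → 11, so m(8) = 11.
  α_4 = 5: Horner steps 3 → 5 → 2, so m(5) = 2.
  α_5 = 10: Horner steps 3 → 7 → 8, so m(10) = 8.
  α_6 = 1: Horner steps 3 → 6 → 9, so m(1) = 9.
Codeword c = [0, 0, 11, 2, 8, 9] ∈ F_13^6.


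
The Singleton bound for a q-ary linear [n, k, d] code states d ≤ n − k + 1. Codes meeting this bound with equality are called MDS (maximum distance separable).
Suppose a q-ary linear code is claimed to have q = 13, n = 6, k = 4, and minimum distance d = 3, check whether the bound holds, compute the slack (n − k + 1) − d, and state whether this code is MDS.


Singleton RHS = n − k + 1 = 3, slack = 0, bound satisfied, MDS.

Singleton bound: d ≤ n − k + 1.
Here n = 6, k = 4, so n − k + 1 = 3.
Given d = 3, check d ≤ 3: YES.
Slack = (n − k + 1) − d = 0.
The code is MDS (slack = 0).
Description: the claimed parameters are [6, 4, 3]_13; such a code would be MDS (meets Singleton bound).


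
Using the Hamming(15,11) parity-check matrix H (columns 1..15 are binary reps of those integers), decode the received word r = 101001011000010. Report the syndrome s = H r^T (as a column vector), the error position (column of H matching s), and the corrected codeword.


s = (1, 0, 1, 1)^T, error position = 11, corrected codeword c = 101001011010010

Compute s = H r^T mod 2 one row at a time:
  s_1 = 1 + 1 + 0 + 0 + 0 + 0 + 1 + 0 = 3 ≡ 1 (mod 2).
  s_2 = 0 + 0 + 1 + 0 + 0 + 0 + 1 + 0 = 2 ≡ 0 (mod 2).
  s_3 = 0 + 1 + 1 + 0 + 0 + 0 + 1 + 0 = 3 ≡ 1 (mod 2).
  s_4 = 1 + 1 + 0 + 0 + 1 + 0 + 0 + 0 = 3 ≡ 1 (mod 2).
s = (1, 0, 1, 1)^T — this equals column 11 of H (binary 1011), so error is at position 11.
Correct: flip bit 11 of r = 101001011000010 to get c = 101001011010010.


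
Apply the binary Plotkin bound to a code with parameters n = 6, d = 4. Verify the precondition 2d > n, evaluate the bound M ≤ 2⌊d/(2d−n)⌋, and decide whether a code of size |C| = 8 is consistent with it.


Plotkin bound M ≤ 4; given |C| = 8 > bound (violated).

Check applicability: 2d = 8, n = 6.
2d − n = 2 > 0, so Plotkin applies.
Compute d/(2d−n) = 4/2 ≈ 2.0000.
⌊d/(2d−n)⌋ = 2.
Plotkin bound: M ≤ 2·2 = 4.
Given |C| = 8, check: VIOLATED.
This |C| is above the Plotkin bound, so no binary code with n = 6, d = 4 and 8 codewords exists.


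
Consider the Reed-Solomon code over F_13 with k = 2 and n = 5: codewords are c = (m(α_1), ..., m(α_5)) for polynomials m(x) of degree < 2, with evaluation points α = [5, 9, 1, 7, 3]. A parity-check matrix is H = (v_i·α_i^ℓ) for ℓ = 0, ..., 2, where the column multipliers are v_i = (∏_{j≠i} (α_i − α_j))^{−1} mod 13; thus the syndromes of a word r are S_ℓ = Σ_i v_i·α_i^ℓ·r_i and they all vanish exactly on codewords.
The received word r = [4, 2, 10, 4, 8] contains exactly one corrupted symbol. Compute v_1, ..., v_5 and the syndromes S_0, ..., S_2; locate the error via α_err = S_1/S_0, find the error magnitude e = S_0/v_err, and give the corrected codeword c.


S = (2, 10, 11), error at position 1, error magnitude e = 11, c = [6, 2, 10, 4, 8].

Step 1: column multipliers v_i = (∏_{j≠i}(α_i − α_j))^{−1} mod 13.
  i = 1 (α = 5): (5−9)(5−1)(5−7)(5−3) = (−4)·4·(−2)·2 = 64 ≡ 12, so v_1 = 12^{−1} = 12 (mod 13).
  i = 2 (α = 9): (9−5)(9−1)(9−7)(9−3) = 4·8·2·6 = 384 ≡ 7, so v_2 = 7^{−1} = 2 (mod 13).
  i = 3 (α = 1): (1−5)(1−9)(1−7)(1−3) = (−4)·(−8)·(−6)·(−2) = 384 ≡ 7, so v_3 = 7^{−1} = 2 (mod 13).
  i = 4 (α = 7): (7−5)(7−9)(7−1)(7−3) = 2·(−2)·6·4 = −96 ≡ 8, so v_4 = 8^{−1} = 5 (mod 13).
  i = 5 (α = 3): (3−5)(3−9)(3−1)(3−7) = (−2)·(−6)·2·(−4) = −96 ≡ 8, so v_5 = 8^{−1} = 5 (mod 13).
  v = [12, 2, 2, 5, 5].
Step 2: syndromes of r = [4, 2, 10, 4, 8] (all sums mod 13).
  S_0 = Σ v_i r_i = 12·4 + 2·2 + 2·10 + 5·4 + 5·8 = 132 ≡ 2.
  S_1 = Σ v_i α_i r_i = 12·5·4 + 2·9·2 + 2·1·10 + 5·7·4 + 5·3·8 = 556 ≡ 10.
  α_i^2 mod 13 = [12, 3, 1, 10, 9].
  S_2 = Σ v_i α_i^2 r_i = 12·12·4 + 2·3·2 + 2·1·10 + 5·10·4 + 5·9·8 = 1168 ≡ 11.
  S = (2, 10, 11) ≠ 0, so r is not a codeword (an error is present).
Step 3: locate the error. For a single error e at position i, S_ℓ = v_i·e·α_i^ℓ, so α_err = S_1/S_0.
  S_0^{−1} = 2^{−1} = 7 (mod 13), so α_err = 10·7 = 70 ≡ 5 = α_1. Error position i = 1.
  Consistency check: S_2/S_1 = 11·4 = 44 ≡ 5 = α_err ✓ (single-error assumption holds).
Step 4: error magnitude e = S_0/v_1 = S_0·∏_{j≠1}(α_1 − α_j) = 2·12 = 24 ≡ 11 (mod 13).
Step 5: correct position 1: c_1 = r_1 − e = 4 − 11 ≡ 6 (mod 13). Hence c = [6, 2, 10, 4, 8].
  Check: interpolating c through the α_i gives m(x) = 11 + 12·x (degree < 2) with m(α_i) = c_i for every i, so c is indeed a codeword.


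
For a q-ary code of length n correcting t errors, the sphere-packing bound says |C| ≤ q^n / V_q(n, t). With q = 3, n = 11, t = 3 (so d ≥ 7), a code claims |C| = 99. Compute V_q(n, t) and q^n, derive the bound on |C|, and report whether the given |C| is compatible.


V_q(n, t) = 1563, q^n = 177147, Hamming bound = 113, |C| = 99 ≤ bound (satisfied).

Step 1: Compute V_q(n, t) = Σ_{j=0}^3 C(n, j) (q−1)^j.
  j = 0: C(11,0)·(2)^0 = 1·1 = 1.
  j = 1: C(11,1)·(2)^1 = 11·2 = 22.
  j = 2: C(11,2)·(2)^2 = 55·4 = 220.
  j = 3: C(11,3)·(2)^3 = 165·8 = 1320.
  V_q(n, t) = 1 + 22 + 220 + 1320 = 1563.
Step 2: q^n = 3^11 = 177147.
Step 3: Hamming bound ⌊q^n / V_q(n,t)⌋ = ⌊177147/1563⌋ = 113.
Step 4: Compare |C| = 99 to 113: satisfied.
The claimed |C| lies below the Hamming bound.


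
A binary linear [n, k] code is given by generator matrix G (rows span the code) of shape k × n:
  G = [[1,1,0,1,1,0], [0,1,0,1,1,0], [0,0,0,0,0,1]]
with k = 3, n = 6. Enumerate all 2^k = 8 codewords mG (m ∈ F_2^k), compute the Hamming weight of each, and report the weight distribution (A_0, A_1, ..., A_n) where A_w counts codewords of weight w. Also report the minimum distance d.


Weight distribution: A_0 = 1, A_1 = 2, A_2 = 1, A_3 = 1, A_4 = 2, A_5 = 1. Minimum distance d = 1.

Enumerate all 2^3 = 8 messages m ∈ F_2^3.
For each, compute codeword c = mG in F_2^6, then tally its weight.
  m = 000 → c = 000000, weight = 0.
  m = 100 → c = 110110, weight = 4.
  m = 010 → c = 010110, weight = 3.
  m = 110 → c = 100000, weight = 1.
  m = 001 → c = 000001, weight = 1.
  m = 101 → c = 110111, weight = 5.
  m = 011 → c = 010111, weight = 4.
  m = 111 → c = 100001, weight = 2.
Tally weights:
  weight 0: 1 codewords.
  weight 1: 2 codewords.
  weight 2: 1 codewords.
  weight 3: 1 codewords.
  weight 4: 2 codewords.
  weight 5: 1 codewords.
Minimum distance d = smallest w > 0 with A_w > 0 = 1.
Sanity: Σ A_w = 8 = 2^3 = 8 ✓.


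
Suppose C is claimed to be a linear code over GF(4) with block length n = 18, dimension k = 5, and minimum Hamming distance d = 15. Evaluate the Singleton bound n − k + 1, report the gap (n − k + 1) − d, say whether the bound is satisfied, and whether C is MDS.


Singleton RHS = n − k + 1 = 14, slack = -1, bound violated (no such code; not MDS).

Singleton bound: d ≤ n − k + 1.
Here n = 18, k = 5, so n − k + 1 = 14.
Given d = 15, check d ≤ 14: NO.
Slack = (n − k + 1) − d = -1.
The slack is negative: d = 15 exceeds n − k + 1 = 14 by 1, so the Singleton bound is violated and no linear [18, 5, 15]_4 code can exist. In particular it is not MDS (MDS requires d = n − k + 1 exactly).
Description: the claimed parameters are [18, 5, 15]_4; such a code would be impossible (violates the Singleton bound).


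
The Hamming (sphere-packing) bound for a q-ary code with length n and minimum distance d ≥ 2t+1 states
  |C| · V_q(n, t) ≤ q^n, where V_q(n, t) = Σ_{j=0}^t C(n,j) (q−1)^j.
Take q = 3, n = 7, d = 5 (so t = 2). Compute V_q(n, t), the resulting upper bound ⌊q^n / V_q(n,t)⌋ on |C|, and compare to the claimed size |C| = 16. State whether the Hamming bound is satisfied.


V_q(n, t) = 99, q^n = 2187, Hamming bound = 22, |C| = 16 ≤ bound (satisfied).

Step 1: Compute V_q(n, t) = Σ_{j=0}^2 C(n, j) (q−1)^j.
  j = 0: C(7,0)·(2)^0 = 1·1 = 1.
  j = 1: C(7,1)·(2)^1 = 7·2 = 14.
  j = 2: C(7,2)·(2)^2 = 21·4 = 84.
  V_q(n, t) = 1 + 14 + 84 = 99.
Step 2: q^n = 3^7 = 2187.
Step 3: Hamming bound ⌊q^n / V_q(n,t)⌋ = ⌊2187/99⌋ = 22.
Step 4: Compare |C| = 16 to 22: satisfied.
The claimed |C| lies below the Hamming bound.


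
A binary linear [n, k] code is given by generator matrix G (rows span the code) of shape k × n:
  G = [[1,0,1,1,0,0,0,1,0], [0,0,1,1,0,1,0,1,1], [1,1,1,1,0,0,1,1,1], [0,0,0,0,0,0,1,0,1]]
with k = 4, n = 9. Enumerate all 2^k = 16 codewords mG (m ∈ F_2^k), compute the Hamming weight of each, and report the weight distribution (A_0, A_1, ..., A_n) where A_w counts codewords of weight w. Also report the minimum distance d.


Weight distribution: A_0 = 1, A_1 = 1, A_2 = 1, A_3 = 3, A_4 = 3, A_5 = 3, A_6 = 3, A_7 = 1. Minimum distance d = 1.

Enumerate all 2^4 = 16 messages m ∈ F_2^4.
For each, compute codeword c = mG in F_2^9, then tally its weight.
  m = 0000 → c = 000000000, weight = 0.
  m = 1000 → c = 101100010, weight = 4.
  m = 0100 → c = 001101011, weight = 5.
  m = 1100 → c = 100001001, weight = 3.
  m = 0010 → c = 111100111, weight = 7.
  m = 1010 → c = 010000101, weight = 3.
  m = 0110 → c = 110001100, weight = 4.
  m = 1110 → c = 011101110, weight = 6.
  m = 0001 → c = 000000101, weight = 2.
  m = 1001 → c = 101100111, weight = 6.
  m = 0101 → c = 001101110, weight = 5.
  m = 1101 → c = 100001100, weight = 3.
  m = 0011 → c = 111100010, weight = 5.
  m = 1011 → c = 010000000, weight = 1.
  m = 0111 → c = 110001001, weight = 4.
  m = 1111 → c = 011101011, weight = 6.
Tally weights:
  weight 0: 1 codewords.
  weight 1: 1 codewords.
  weight 2: 1 codewords.
  weight 3: 3 codewords.
  weight 4: 3 codewords.
  weight 5: 3 codewords.
  weight 6: 3 codewords.
  weight 7: 1 codewords.
Minimum distance d = smallest w > 0 with A_w > 0 = 1.
Sanity: Σ A_w = 16 = 2^4 = 16 ✓.


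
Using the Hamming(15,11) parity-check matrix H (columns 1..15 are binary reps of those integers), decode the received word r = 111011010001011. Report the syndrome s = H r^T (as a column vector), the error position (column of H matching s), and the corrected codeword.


s = (0, 1, 1, 0)^T, error position = 6, corrected codeword c = 111010010001011

Compute s = H r^T mod 2 one row at a time:
  s_1 = 1 + 0 + 0 + 0 + 1 + 0 + 1 + 1 = 4 ≡ 0 (mod 2).
  s_2 = 0 + 1 + 1 + 0 + 1 + 0 + 1 + 1 = 5 ≡ 1 (mod 2).
  s_3 = 1 + 1 + 1 + 0 + 0 + 0 + 1 + 1 = 5 ≡ 1 (mod 2).
  s_4 = 1 + 1 + 1 + 0 + 0 + 0 + 0 + 1 = 4 ≡ 0 (mod 2).
s = (0, 1, 1, 0)^T — this equals column 6 of H (binary 0110), so error is at position 6.
Correct: flip bit 6 of r = 111011010001011 to get c = 111010010001011.


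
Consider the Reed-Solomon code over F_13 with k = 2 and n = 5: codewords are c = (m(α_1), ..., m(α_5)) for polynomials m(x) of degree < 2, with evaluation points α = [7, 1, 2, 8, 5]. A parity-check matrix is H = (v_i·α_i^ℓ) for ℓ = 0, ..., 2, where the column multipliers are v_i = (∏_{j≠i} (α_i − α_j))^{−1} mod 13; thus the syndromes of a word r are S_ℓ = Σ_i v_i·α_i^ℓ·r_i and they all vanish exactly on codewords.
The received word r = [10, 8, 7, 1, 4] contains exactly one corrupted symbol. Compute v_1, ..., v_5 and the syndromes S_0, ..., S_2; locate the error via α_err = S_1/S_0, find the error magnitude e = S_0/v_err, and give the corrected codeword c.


S = (12, 6, 3), error at position 1, error magnitude e = 8, c = [2, 8, 7, 1, 4].

Step 1: column multipliers v_i = (∏_{j≠i}(α_i − α_j))^{−1} mod 13.
  i = 1 (α = 7): (7−1)(7−2)(7−8)(7−5) = 6·5·(−1)·2 = −60 ≡ 5, so v_1 = 5^{−1} = 8 (mod 13).
  i = 2 (α = 1): (1−7)(1−2)(1−8)(1−5) = (−6)·(−1)·(−7)·(−4) = 168 ≡ 12, so v_2 = 12^{−1} = 12 (mod 13).
  i = 3 (α = 2): (2−7)(2−1)(2−8)(2−5) = (−5)·1·(−6)·(−3) = −90 ≡ 1, so v_3 = 1^{−1} = 1 (mod 13).
  i = 4 (α = 8): (8−7)(8−1)(8−2)(8−5) = 1·7·6·3 = 126 ≡ 9, so v_4 = 9^{−1} = 3 (mod 13).
  i = 5 (α = 5): (5−7)(5−1)(5−2)(5−8) = (−2)·4·3·(−3) = 72 ≡ 7, so v_5 = 7^{−1} = 2 (mod 13).
  v = [8, 12, 1, 3, 2].
Step 2: syndromes of r = [10, 8, 7, 1, 4] (all sums mod 13).
  S_0 = Σ v_i r_i = 8·10 + 12·8 + 1·7 + 3·1 + 2·4 = 194 ≡ 12.
  S_1 = Σ v_i α_i r_i = 8·7·10 + 12·1·8 + 1·2·7 + 3·8·1 + 2·5·4 = 734 ≡ 6.
  α_i^2 mod 13 = [10, 1, 4, 12, 12].
  S_2 = Σ v_i α_i^2 r_i = 8·10·10 + 12·1·8 + 1·4·7 + 3·12·1 + 2·12·4 = 1056 ≡ 3.
  S = (12, 6, 3) ≠ 0, so r is not a codeword (an error is present).
Step 3: locate the error. For a single error e at position i, S_ℓ = v_i·e·α_i^ℓ, so α_err = S_1/S_0.
  S_0^{−1} = 12^{−1} = 12 (mod 13), so α_err = 6·12 = 72 ≡ 7 = α_1. Error position i = 1.
  Consistency check: S_2/S_1 = 3·11 = 33 ≡ 7 = α_err ✓ (single-error assumption holds).
Step 4: error magnitude e = S_0/v_1 = S_0·∏_{j≠1}(α_1 − α_j) = 12·5 = 60 ≡ 8 (mod 13).
Step 5: correct position 1: c_1 = r_1 − e = 10 − 8 ≡ 2 (mod 13). Hence c = [2, 8, 7, 1, 4].
  Check: interpolating c through the α_i gives m(x) = 9 + 12·x (degree < 2) with m(α_i) = c_i for every i, so c is indeed a codeword.


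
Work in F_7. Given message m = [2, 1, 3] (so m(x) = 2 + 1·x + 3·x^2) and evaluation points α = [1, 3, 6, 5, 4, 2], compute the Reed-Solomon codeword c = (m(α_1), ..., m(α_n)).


c = [6, 4, 4, 5, 5, 2]

Message polynomial: m(x) = 2 + 1·x + 3·x^2 (mod 7).
For each evaluation point α_i, compute m(α_i) mod 7:
  α_1 = 1: Horner steps 3 → 4 → 6, so m(1) = 6.
  α_2 = 3: Horner steps 3 → 3 → 4, so m(3) = 4.
  α_3 = 6: Horner steps 3 → 5 → 4, so m(6) = 4.
  α_4 = 5: Horner steps 3 → 2 → 5, so m(5) = 5.
  α_5 = 4: Horner steps 3 → 6 → 5, so m(4) = 5.
  α_6 = 2: Horner steps 3 → 0 → 2, so m(2) = 2.
Codeword c = [6, 4, 4, 5, 5, 2] ∈ F_7^6.


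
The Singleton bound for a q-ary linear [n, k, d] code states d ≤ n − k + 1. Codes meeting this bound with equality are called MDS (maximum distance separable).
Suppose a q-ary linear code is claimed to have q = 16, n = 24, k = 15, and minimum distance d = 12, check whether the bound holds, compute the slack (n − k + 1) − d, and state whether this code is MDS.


Singleton RHS = n − k + 1 = 10, slack = -2, bound violated (no such code; not MDS).

Singleton bound: d ≤ n − k + 1.
Here n = 24, k = 15, so n − k + 1 = 10.
Given d = 12, check d ≤ 10: NO.
Slack = (n − k + 1) − d = -2.
The slack is negative: d = 12 exceeds n − k + 1 = 10 by 2, so the Singleton bound is violated and no linear [24, 15, 12]_16 code can exist. In particular it is not MDS (MDS requires d = n − k + 1 exactly).
Description: the claimed parameters are [24, 15, 12]_16; such a code would be impossible (violates the Singleton bound).


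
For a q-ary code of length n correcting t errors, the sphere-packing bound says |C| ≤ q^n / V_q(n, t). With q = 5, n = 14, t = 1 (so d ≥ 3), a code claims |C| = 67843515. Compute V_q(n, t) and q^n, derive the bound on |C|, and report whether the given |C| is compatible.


V_q(n, t) = 57, q^n = 6103515625, Hamming bound = 107079221, |C| = 67843515 ≤ bound (satisfied).

Step 1: Compute V_q(n, t) = Σ_{j=0}^1 C(n, j) (q−1)^j.
  j = 0: C(14,0)·(4)^0 = 1·1 = 1.
  j = 1: C(14,1)·(4)^1 = 14·4 = 56.
  V_q(n, t) = 1 + 56 = 57.
Step 2: q^n = 5^14 = 6103515625.
Step 3: Hamming bound ⌊q^n / V_q(n,t)⌋ = ⌊6103515625/57⌋ = 107079221.
Step 4: Compare |C| = 67843515 to 107079221: satisfied.
The claimed |C| lies below the Hamming bound.


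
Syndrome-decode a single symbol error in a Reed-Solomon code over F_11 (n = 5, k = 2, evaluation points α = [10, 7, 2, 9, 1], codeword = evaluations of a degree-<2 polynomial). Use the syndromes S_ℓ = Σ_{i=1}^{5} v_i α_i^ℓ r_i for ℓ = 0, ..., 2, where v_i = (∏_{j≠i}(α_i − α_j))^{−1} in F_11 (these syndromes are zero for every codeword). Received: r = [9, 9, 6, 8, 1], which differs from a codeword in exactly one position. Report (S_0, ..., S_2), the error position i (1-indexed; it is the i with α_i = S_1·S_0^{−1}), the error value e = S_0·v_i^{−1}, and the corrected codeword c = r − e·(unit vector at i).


S = (1, 10, 1), error at position 1, error magnitude e = 7, c = [2, 9, 6, 8, 1].

Step 1: column multipliers v_i = (∏_{j≠i}(α_i − α_j))^{−1} mod 11.
  i = 1 (α = 10): (10−7)(10−2)(10−9)(10−1) = 3·8·1·9 = 216 ≡ 7, so v_1 = 7^{−1} = 8 (mod 11).
  i = 2 (α = 7): (7−10)(7−2)(7−9)(7−1) = (−3)·5·(−2)·6 = 180 ≡ 4, so v_2 = 4^{−1} = 3 (mod 11).
  i = 3 (α = 2): (2−10)(2−7)(2−9)(2−1) = (−8)·(−5)·(−7)·1 = −280 ≡ 6, so v_3 = 6^{−1} = 2 (mod 11).
  i = 4 (α = 9): (9−10)(9−7)(9−2)(9−1) = (−1)·2·7·8 = −112 ≡ 9, so v_4 = 9^{−1} = 5 (mod 11).
  i = 5 (α = 1): (1−10)(1−7)(1−2)(1−9) = (−9)·(−6)·(−1)·(−8) = 432 ≡ 3, so v_5 = 3^{−1} = 4 (mod 11).
  v = [8, 3, 2, 5, 4].
Step 2: syndromes of r = [9, 9, 6, 8, 1] (all sums mod 11).
  S_0 = Σ v_i r_i = 8·9 + 3·9 + 2·6 + 5·8 + 4·1 = 155 ≡ 1.
  S_1 = Σ v_i α_i r_i = 8·10·9 + 3·7·9 + 2·2·6 + 5·9·8 + 4·1·1 = 1297 ≡ 10.
  α_i^2 mod 11 = [1, 5, 4, 4, 1].
  S_2 = Σ v_i α_i^2 r_i = 8·1·9 + 3·5·9 + 2·4·6 + 5·4·8 + 4·1·1 = 419 ≡ 1.
  S = (1, 10, 1) ≠ 0, so r is not a codeword (an error is present).
Step 3: locate the error. For a single error e at position i, S_ℓ = v_i·e·α_i^ℓ, so α_err = S_1/S_0.
  S_0^{−1} = 1^{−1} = 1 (mod 11), so α_err = 10·1 = 10 ≡ 10 = α_1. Error position i = 1.
  Consistency check: S_2/S_1 = 1·10 = 10 ≡ 10 = α_err ✓ (single-error assumption holds).
Step 4: error magnitude e = S_0/v_1 = S_0·∏_{j≠1}(α_1 − α_j) = 1·7 = 7 ≡ 7 (mod 11).
Step 5: correct position 1: c_1 = r_1 − e = 9 − 7 ≡ 2 (mod 11). Hence c = [2, 9, 6, 8, 1].
  Check: interpolating c through the α_i gives m(x) = 7 + 5·x (degree < 2) with m(α_i) = c_i for every i, so c is indeed a codeword.


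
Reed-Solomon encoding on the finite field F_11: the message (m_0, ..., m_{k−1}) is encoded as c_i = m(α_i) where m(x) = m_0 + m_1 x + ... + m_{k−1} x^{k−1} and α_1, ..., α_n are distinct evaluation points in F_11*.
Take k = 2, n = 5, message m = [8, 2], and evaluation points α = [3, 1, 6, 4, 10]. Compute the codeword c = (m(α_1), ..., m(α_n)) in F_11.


c = [3, 10, 9, 5, 6]

Message polynomial: m(x) = 8 + 2·x (mod 11).
For each evaluation point α_i, compute m(α_i) mod 11:
  α_1 = 3: Horner steps 2 → 3, so m(3) = 3.
  α_2 = 1: Horner steps 2 → 10, so m(1) = 10.
  α_3 = 6: Horner steps 2 → 9, so m(6) = 9.
  α_4 = 4: Horner steps 2 → 5, so m(4) = 5.
  α_5 = 10: Horner steps 2 → 6, so m(10) = 6.
Codeword c = [3, 10, 9, 5, 6] ∈ F_11^5.


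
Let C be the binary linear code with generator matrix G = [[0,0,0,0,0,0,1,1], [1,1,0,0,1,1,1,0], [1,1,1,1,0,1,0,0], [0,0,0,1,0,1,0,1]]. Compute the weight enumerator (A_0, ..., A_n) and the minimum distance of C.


Weight distribution: A_0 = 1, A_2 = 1, A_3 = 3, A_4 = 5, A_5 = 4, A_6 = 1, A_7 = 1. Minimum distance d = 2.

Enumerate all 2^4 = 16 messages m ∈ F_2^4.
For each, compute codeword c = mG in F_2^8, then tally its weight.
  m = 0000 → c = 00000000, weight = 0.
  m = 1000 → c = 00000011, weight = 2.
  m = 0100 → c = 11001110, weight = 5.
  m = 1100 → c = 11001101, weight = 5.
  m = 0010 → c = 11110100, weight = 5.
  m = 1010 → c = 11110111, weight = 7.
  m = 0110 → c = 00111010, weight = 4.
  m = 1110 → c = 00111001, weight = 4.
  m = 0001 → c = 00010101, weight = 3.
  m = 1001 → c = 00010110, weight = 3.
  m = 0101 → c = 11011011, weight = 6.
  m = 1101 → c = 11011000, weight = 4.
  m = 0011 → c = 11100001, weight = 4.
  m = 1011 → c = 11100010, weight = 4.
  m = 0111 → c = 00101111, weight = 5.
  m = 1111 → c = 00101100, weight = 3.
Tally weights:
  weight 0: 1 codewords.
  weight 2: 1 codewords.
  weight 3: 3 codewords.
  weight 4: 5 codewords.
  weight 5: 4 codewords.
  weight 6: 1 codewords.
  weight 7: 1 codewords.
Minimum distance d = smallest w > 0 with A_w > 0 = 2.
Sanity: Σ A_w = 16 = 2^4 = 16 ✓.


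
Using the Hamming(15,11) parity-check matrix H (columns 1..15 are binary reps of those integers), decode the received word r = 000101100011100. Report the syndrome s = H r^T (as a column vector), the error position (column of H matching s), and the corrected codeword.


s = (1, 1, 1, 1)^T, error position = 15, corrected codeword c = 000101100011101

Compute s = H r^T mod 2 one row at a time:
  s_1 = 0 + 0 + 0 + 1 + 1 + 1 + 0 + 0 = 3 ≡ 1 (mod 2).
  s_2 = 1 + 0 + 1 + 1 + 1 + 1 + 0 + 0 = 5 ≡ 1 (mod 2).
  s_3 = 0 + 0 + 1 + 1 + 0 + 1 + 0 + 0 = 3 ≡ 1 (mod 2).
  s_4 = 0 + 0 + 0 + 1 + 0 + 1 + 1 + 0 = 3 ≡ 1 (mod 2).
s = (1, 1, 1, 1)^T — this equals column 15 of H (binary 1111), so error is at position 15.
Correct: flip bit 15 of r = 000101100011100 to get c = 000101100011101.


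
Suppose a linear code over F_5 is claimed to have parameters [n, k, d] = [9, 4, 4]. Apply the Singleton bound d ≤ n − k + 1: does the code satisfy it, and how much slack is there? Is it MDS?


Singleton RHS = n − k + 1 = 6, slack = 2, bound satisfied, not MDS.

Singleton bound: d ≤ n − k + 1.
Here n = 9, k = 4, so n − k + 1 = 6.
Given d = 4, check d ≤ 6: YES.
Slack = (n − k + 1) − d = 2.
The code is NOT MDS (slack = 2 > 0).
Description: the claimed parameters are [9, 4, 4]_5; such a code would be non-MDS.


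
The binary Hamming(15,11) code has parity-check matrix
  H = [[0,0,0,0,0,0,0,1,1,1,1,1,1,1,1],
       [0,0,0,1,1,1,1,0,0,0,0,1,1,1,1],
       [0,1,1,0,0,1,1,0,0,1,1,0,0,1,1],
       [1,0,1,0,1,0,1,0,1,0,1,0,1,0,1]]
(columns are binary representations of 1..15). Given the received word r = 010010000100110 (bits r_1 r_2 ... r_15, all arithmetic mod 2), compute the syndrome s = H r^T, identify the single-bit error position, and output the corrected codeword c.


s = (1, 1, 1, 0)^T, error position = 14, corrected codeword c = 010010000100100

Compute s = H r^T mod 2 one row at a time:
  s_1 = 0 + 0 + 1 + 0 + 0 + 1 + 1 + 0 = 3 ≡ 1 (mod 2).
  s_2 = 0 + 1 + 0 + 0 + 0 + 1 + 1 + 0 = 3 ≡ 1 (mod 2).
  s_3 = 1 + 0 + 0 + 0 + 1 + 0 + 1 + 0 = 3 ≡ 1 (mod 2).
  s_4 = 0 + 0 + 1 + 0 + 0 + 0 + 1 + 0 = 2 ≡ 0 (mod 2).
s = (1, 1, 1, 0)^T — this equals column 14 of H (binary 1110), so error is at position 14.
Correct: flip bit 14 of r = 010010000100110 to get c = 010010000100100.


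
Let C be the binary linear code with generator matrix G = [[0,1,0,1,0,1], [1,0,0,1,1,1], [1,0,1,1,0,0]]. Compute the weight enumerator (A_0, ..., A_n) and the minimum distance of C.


Weight distribution: A_0 = 1, A_3 = 4, A_4 = 3. Minimum distance d = 3.

Enumerate all 2^3 = 8 messages m ∈ F_2^3.
For each, compute codeword c = mG in F_2^6, then tally its weight.
  m = 000 → c = 000000, weight = 0.
  m = 100 → c = 010101, weight = 3.
  m = 010 → c = 100111, weight = 4.
  m = 110 → c = 110010, weight = 3.
  m = 001 → c = 101100, weight = 3.
  m = 101 → c = 111001, weight = 4.
  m = 011 → c = 001011, weight = 3.
  m = 111 → c = 011110, weight = 4.
Tally weights:
  weight 0: 1 codewords.
  weight 3: 4 codewords.
  weight 4: 3 codewords.
Minimum distance d = smallest w > 0 with A_w > 0 = 3.
Sanity: Σ A_w = 8 = 2^3 = 8 ✓.


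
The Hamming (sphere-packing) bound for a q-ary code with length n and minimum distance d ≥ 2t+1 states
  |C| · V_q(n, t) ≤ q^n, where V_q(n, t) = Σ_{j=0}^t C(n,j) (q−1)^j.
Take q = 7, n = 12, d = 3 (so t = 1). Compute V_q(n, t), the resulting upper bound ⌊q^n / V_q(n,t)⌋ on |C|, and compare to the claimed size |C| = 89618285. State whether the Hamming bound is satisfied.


V_q(n, t) = 73, q^n = 13841287201, Hamming bound = 189606673, |C| = 89618285 ≤ bound (satisfied).

Step 1: Compute V_q(n, t) = Σ_{j=0}^1 C(n, j) (q−1)^j.
  j = 0: C(12,0)·(6)^0 = 1·1 = 1.
  j = 1: C(12,1)·(6)^1 = 12·6 = 72.
  V_q(n, t) = 1 + 72 = 73.
Step 2: q^n = 7^12 = 13841287201.
Step 3: Hamming bound ⌊q^n / V_q(n,t)⌋ = ⌊13841287201/73⌋ = 189606673.
Step 4: Compare |C| = 89618285 to 189606673: satisfied.
The claimed |C| lies below the Hamming bound.


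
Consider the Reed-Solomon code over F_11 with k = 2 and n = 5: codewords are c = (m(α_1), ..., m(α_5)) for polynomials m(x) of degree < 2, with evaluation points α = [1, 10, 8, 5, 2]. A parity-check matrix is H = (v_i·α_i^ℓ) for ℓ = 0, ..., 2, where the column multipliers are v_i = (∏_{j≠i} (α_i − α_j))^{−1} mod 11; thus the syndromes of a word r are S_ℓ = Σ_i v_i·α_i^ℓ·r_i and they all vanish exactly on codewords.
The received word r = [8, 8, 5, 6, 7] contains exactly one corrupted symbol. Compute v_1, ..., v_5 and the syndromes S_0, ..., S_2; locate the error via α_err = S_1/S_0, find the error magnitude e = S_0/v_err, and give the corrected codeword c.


S = (3, 3, 3), error at position 1, error magnitude e = 8, c = [0, 8, 5, 6, 7].

Step 1: column multipliers v_i = (∏_{j≠i}(α_i − α_j))^{−1} mod 11.
  i = 1 (α = 1): (1−10)(1−8)(1−5)(1−2) = (−9)·(−7)·(−4)·(−1) = 252 ≡ 10, so v_1 = 10^{−1} = 10 (mod 11).
  i = 2 (α = 10): (10−1)(10−8)(10−5)(10−2) = 9·2·5·8 = 720 ≡ 5, so v_2 = 5^{−1} = 9 (mod 11).
  i = 3 (α = 8): (8−1)(8−10)(8−5)(8−2) = 7·(−2)·3·6 = −252 ≡ 1, so v_3 = 1^{−1} = 1 (mod 11).
  i = 4 (α = 5): (5−1)(5−10)(5−8)(5−2) = 4·(−5)·(−3)·3 = 180 ≡ 4, so v_4 = 4^{−1} = 3 (mod 11).
  i = 5 (α = 2): (2−1)(2−10)(2−8)(2−5) = 1·(−8)·(−6)·(−3) = −144 ≡ 10, so v_5 = 10^{−1} = 10 (mod 11).
  v = [10, 9, 1, 3, 10].
Step 2: syndromes of r = [8, 8, 5, 6, 7] (all sums mod 11).
  S_0 = Σ v_i r_i = 10·8 + 9·8 + 1·5 + 3·6 + 10·7 = 245 ≡ 3.
  S_1 = Σ v_i α_i r_i = 10·1·8 + 9·10·8 + 1·8·5 + 3·5·6 + 10·2·7 = 1070 ≡ 3.
  α_i^2 mod 11 = [1, 1, 9, 3, 4].
  S_2 = Σ v_i α_i^2 r_i = 10·1·8 + 9·1·8 + 1·9·5 + 3·3·6 + 10·4·7 = 531 ≡ 3.
  S = (3, 3, 3) ≠ 0, so r is not a codeword (an error is present).
Step 3: locate the error. For a single error e at position i, S_ℓ = v_i·e·α_i^ℓ, so α_err = S_1/S_0.
  S_0^{−1} = 3^{−1} = 4 (mod 11), so α_err = 3·4 = 12 ≡ 1 = α_1. Error position i = 1.
  Consistency check: S_2/S_1 = 3·4 = 12 ≡ 1 = α_err ✓ (single-error assumption holds).
Step 4: error magnitude e = S_0/v_1 = S_0·∏_{j≠1}(α_1 − α_j) = 3·10 = 30 ≡ 8 (mod 11).
Step 5: correct position 1: c_1 = r_1 − e = 8 − 8 ≡ 0 (mod 11). Hence c = [0, 8, 5, 6, 7].
  Check: interpolating c through the α_i gives m(x) = 4 + 7·x (degree < 2) with m(α_i) = c_i for every i, so c is indeed a codeword.


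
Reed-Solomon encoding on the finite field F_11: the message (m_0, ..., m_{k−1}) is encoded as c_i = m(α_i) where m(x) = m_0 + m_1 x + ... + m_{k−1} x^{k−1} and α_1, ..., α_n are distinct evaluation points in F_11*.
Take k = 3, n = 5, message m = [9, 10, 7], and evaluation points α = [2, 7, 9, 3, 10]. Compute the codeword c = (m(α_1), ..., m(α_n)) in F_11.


c = [2, 4, 6, 3, 6]

Message polynomial: m(x) = 9 + 10·x + 7·x^2 (mod 11).
For each evaluation point α_i, compute m(α_i) mod 11:
  α_1 = 2: Horner steps 7 → 2 → 2, so m(2) = 2.
  α_2 = 7: Horner steps 7 → 4 → 4, so m(7) = 4.
  α_3 = 9: Horner steps 7 → 7 → 6, so m(9) = 6.
  α_4 = 3: Horner steps 7 → 9 → 3, so m(3) = 3.
  α_5 = 10: Horner steps 7 → 3 → 6, so m(10) = 6.
Codeword c = [2, 4, 6, 3, 6] ∈ F_11^5.


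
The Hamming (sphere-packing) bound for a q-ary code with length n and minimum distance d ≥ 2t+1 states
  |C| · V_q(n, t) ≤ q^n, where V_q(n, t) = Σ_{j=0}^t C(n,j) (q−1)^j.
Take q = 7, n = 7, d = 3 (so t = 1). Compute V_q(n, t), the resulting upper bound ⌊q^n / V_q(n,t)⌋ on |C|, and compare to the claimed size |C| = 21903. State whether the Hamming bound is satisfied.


V_q(n, t) = 43, q^n = 823543, Hamming bound = 19152, |C| = 21903 > bound (violated).

Step 1: Compute V_q(n, t) = Σ_{j=0}^1 C(n, j) (q−1)^j.
  j = 0: C(7,0)·(6)^0 = 1·1 = 1.
  j = 1: C(7,1)·(6)^1 = 7·6 = 42.
  V_q(n, t) = 1 + 42 = 43.
Step 2: q^n = 7^7 = 823543.
Step 3: Hamming bound ⌊q^n / V_q(n,t)⌋ = ⌊823543/43⌋ = 19152.
Step 4: Compare |C| = 21903 to 19152: violated.
The claimed |C| lies above the Hamming bound, so no 7-ary code of length 7 with d ≥ 3 can have 21903 codewords.


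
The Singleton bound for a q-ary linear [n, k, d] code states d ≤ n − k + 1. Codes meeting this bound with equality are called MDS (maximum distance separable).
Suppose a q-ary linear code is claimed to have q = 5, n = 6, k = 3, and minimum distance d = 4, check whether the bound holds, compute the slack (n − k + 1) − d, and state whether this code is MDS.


Singleton RHS = n − k + 1 = 4, slack = 0, bound satisfied, MDS.

Singleton bound: d ≤ n − k + 1.
Here n = 6, k = 3, so n − k + 1 = 4.
Given d = 4, check d ≤ 4: YES.
Slack = (n − k + 1) − d = 0.
The code is MDS (slack = 0).
Description: the claimed parameters are [6, 3, 4]_5; such a code would be MDS (meets Singleton bound).


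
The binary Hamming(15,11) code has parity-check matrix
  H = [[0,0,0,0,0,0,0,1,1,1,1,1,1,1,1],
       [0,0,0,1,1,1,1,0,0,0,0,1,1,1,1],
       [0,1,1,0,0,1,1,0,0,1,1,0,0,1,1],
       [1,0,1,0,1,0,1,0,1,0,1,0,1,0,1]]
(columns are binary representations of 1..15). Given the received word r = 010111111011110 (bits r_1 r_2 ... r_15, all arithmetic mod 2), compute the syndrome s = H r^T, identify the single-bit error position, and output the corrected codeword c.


s = (0, 1, 1, 1)^T, error position = 7, corrected codeword c = 010111011011110

Compute s = H r^T mod 2 one row at a time:
  s_1 = 1 + 1 + 0 + 1 + 1 + 1 + 1 + 0 = 6 ≡ 0 (mod 2).
  s_2 = 1 + 1 + 1 + 1 + 1 + 1 + 1 + 0 = 7 ≡ 1 (mod 2).
  s_3 = 1 + 0 + 1 + 1 + 0 + 1 + 1 + 0 = 5 ≡ 1 (mod 2).
  s_4 = 0 + 0 + 1 + 1 + 1 + 1 + 1 + 0 = 5 ≡ 1 (mod 2).
s = (0, 1, 1, 1)^T — this equals column 7 of H (binary 0111), so error is at position 7.
Correct: flip bit 7 of r = 010111111011110 to get c = 010111011011110.
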